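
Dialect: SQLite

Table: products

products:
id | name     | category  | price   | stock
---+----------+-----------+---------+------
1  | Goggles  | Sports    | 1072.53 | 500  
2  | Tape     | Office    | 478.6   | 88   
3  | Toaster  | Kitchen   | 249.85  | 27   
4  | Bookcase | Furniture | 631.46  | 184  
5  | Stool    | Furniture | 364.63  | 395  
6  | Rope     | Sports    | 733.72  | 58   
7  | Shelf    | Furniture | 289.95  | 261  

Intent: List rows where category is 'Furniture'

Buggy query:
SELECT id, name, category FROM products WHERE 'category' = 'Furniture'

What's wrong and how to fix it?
Bug: 'category' in single quotes is a string literal, not the column; the comparison is literal-vs-literal and never true

Fix: Remove the quotes around the column name (or use double quotes for an identifier)

Corrected query:
SELECT id, name, category FROM products WHERE category = 'Furniture'

Result:
id | name     | category 
---+----------+----------
4  | Bookcase | Furniture
5  | Stool    | Furniture
7  | Shelf    | Furniture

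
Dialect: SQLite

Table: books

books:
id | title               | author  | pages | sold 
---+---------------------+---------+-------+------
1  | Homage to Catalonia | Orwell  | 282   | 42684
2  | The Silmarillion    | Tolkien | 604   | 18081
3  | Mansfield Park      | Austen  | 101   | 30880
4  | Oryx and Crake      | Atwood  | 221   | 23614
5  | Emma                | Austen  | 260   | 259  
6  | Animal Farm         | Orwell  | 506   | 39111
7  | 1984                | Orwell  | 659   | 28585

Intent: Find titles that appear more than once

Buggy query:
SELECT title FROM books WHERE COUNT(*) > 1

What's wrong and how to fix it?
Bug: COUNT(*) is an aggregate and cannot be used in WHERE

Fix: Group first, then use HAVING for the count condition

Corrected query:
SELECT title FROM books GROUP BY title HAVING COUNT(*) > 1

Result:
(no rows)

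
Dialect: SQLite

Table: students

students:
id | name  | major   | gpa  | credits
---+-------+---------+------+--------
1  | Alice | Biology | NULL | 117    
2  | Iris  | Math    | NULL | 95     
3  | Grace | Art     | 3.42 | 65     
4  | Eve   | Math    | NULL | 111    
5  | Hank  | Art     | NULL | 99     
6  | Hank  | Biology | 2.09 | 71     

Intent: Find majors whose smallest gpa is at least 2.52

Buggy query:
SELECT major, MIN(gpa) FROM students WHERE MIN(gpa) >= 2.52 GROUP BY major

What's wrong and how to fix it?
Bug: Aggregates like MIN are computed per group after WHERE runs

Fix: Replace WHERE with HAVING after the GROUP BY

Corrected query:
SELECT major, MIN(gpa) FROM students GROUP BY major HAVING MIN(gpa) >= 2.52

Result:
major | MIN(gpa)
------+---------
Art   | 3.42    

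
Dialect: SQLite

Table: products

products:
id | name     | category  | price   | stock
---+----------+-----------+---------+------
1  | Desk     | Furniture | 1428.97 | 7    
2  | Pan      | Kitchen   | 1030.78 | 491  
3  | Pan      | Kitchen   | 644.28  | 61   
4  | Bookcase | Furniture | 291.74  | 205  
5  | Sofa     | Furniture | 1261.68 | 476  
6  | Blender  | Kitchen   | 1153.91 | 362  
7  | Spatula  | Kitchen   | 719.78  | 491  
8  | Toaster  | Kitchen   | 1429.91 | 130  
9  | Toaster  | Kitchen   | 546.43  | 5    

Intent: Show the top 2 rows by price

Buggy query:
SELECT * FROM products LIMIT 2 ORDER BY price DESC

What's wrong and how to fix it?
Bug: ORDER BY cannot follow LIMIT; LIMIT is the final clause

Fix: Sort with ORDER BY, then apply LIMIT

Corrected query:
SELECT * FROM products ORDER BY price DESC LIMIT 2

Result:
id | name    | category  | price   | stock
---+---------+-----------+---------+------
8  | Toaster | Kitchen   | 1429.91 | 130  
1  | Desk    | Furniture | 1428.97 | 7    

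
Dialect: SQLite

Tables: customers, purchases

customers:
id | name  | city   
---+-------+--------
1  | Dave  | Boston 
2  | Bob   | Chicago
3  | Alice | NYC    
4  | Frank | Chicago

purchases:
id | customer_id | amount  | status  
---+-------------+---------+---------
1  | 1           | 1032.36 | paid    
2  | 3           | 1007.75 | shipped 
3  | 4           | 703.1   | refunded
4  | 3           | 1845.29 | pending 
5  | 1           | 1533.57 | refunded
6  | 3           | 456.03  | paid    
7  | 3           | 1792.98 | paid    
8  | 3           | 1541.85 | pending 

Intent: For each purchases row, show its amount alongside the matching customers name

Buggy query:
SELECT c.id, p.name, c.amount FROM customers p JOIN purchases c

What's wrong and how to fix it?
Bug: Missing join condition: each purchases row is matched to all customers rows instead of just its own

Fix: Specify the join condition linking the foreign key to the parent id

Corrected query:
SELECT c.id, p.name, c.amount FROM customers p JOIN purchases c ON c.customer_id = p.id

Result:
id | name  | amount 
---+-------+--------
1  | Dave  | 1032.36
2  | Alice | 1007.75
3  | Frank | 703.1  
4  | Alice | 1845.29
5  | Dave  | 1533.57
6  | Alice | 456.03 
7  | Alice | 1792.98
8  | Alice | 1541.85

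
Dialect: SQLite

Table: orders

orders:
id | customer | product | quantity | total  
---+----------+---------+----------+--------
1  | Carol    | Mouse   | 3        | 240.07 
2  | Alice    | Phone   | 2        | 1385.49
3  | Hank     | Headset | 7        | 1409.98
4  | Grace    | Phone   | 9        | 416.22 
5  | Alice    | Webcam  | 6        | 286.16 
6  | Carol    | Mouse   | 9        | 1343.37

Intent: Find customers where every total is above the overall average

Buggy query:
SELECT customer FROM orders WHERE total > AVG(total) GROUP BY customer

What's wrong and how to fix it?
Bug: WHERE evaluates per row before aggregation, so AVG() is unavailable

Fix: Compute the overall average in a scalar subquery and compare each group's MIN against it in HAVING

Corrected query:
SELECT customer FROM orders GROUP BY customer HAVING MIN(total) > (SELECT AVG(total) FROM orders)

Result:
customer
--------
Hank    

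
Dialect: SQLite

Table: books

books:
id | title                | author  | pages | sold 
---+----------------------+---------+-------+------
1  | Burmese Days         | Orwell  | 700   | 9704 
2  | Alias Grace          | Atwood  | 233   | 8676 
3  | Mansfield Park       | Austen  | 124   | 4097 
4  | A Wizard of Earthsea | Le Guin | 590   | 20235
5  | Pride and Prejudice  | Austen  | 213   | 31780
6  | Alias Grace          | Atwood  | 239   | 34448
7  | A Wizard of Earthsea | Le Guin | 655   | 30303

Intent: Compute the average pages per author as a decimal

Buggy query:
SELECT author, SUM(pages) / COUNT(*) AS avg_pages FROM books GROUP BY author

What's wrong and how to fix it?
Bug: SUM(pages) and COUNT(*) are both integers; the division truncates the fractional part

Fix: Cast one side to REAL so the division keeps the fractional part

Corrected query:
SELECT author, SUM(pages) * 1.0 / COUNT(*) AS avg_pages FROM books GROUP BY author

Result:
author  | avg_pages
--------+----------
Atwood  | 236      
Austen  | 168.5    
Le Guin | 622.5    
Orwell  | 700      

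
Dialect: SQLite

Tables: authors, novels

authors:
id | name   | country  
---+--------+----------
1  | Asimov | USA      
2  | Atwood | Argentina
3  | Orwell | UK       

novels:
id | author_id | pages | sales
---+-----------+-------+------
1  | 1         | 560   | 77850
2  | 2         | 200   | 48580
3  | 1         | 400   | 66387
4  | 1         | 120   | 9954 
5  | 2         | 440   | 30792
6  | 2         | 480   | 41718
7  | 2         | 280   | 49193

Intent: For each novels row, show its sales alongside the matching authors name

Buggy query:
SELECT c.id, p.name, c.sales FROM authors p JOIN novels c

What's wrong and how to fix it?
Bug: Missing join condition: each novels row is matched to all authors rows instead of just its own

Fix: Add ON c.author_id = p.id to the JOIN

Corrected query:
SELECT c.id, p.name, c.sales FROM authors p JOIN novels c ON c.author_id = p.id

Result:
id | name   | sales
---+--------+------
1  | Asimov | 77850
2  | Atwood | 48580
3  | Asimov | 66387
4  | Asimov | 9954 
5  | Atwood | 30792
6  | Atwood | 41718
7  | Atwood | 49193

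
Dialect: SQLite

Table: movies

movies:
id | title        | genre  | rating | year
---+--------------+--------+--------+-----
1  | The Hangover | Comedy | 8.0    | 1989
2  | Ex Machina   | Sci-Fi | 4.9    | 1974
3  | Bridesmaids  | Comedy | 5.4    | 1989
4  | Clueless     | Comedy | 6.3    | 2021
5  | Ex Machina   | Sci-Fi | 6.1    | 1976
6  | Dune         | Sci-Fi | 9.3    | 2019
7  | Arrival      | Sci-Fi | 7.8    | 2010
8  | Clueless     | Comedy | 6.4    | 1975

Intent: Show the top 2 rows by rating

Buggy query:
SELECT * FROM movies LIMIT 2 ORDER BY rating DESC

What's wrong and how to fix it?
Bug: LIMIT must come after ORDER BY

Fix: Swap the clauses: ORDER BY first, then LIMIT

Corrected query:
SELECT * FROM movies ORDER BY rating DESC LIMIT 2

Result:
id | title        | genre  | rating | year
---+--------------+--------+--------+-----
6  | Dune         | Sci-Fi | 9.3    | 2019
1  | The Hangover | Comedy | 8      | 1989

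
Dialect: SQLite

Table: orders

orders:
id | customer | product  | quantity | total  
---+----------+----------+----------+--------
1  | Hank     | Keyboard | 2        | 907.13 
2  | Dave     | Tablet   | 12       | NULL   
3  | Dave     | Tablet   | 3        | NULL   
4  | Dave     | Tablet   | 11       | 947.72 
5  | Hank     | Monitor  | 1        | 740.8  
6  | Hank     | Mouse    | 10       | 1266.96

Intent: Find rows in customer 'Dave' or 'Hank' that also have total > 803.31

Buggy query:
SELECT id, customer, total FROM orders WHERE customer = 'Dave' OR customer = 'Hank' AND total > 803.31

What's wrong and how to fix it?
Bug: AND binds tighter than OR, so this parses as customer = 'Dave' OR (customer = 'Hank' AND total > 803.31)

Fix: Group the OR with parentheses (or use IN), then AND the threshold

Corrected query:
SELECT id, customer, total FROM orders WHERE (customer = 'Dave' OR customer = 'Hank') AND total > 803.31

Result:
id | customer | total  
---+----------+--------
1  | Hank     | 907.13 
4  | Dave     | 947.72 
6  | Hank     | 1266.96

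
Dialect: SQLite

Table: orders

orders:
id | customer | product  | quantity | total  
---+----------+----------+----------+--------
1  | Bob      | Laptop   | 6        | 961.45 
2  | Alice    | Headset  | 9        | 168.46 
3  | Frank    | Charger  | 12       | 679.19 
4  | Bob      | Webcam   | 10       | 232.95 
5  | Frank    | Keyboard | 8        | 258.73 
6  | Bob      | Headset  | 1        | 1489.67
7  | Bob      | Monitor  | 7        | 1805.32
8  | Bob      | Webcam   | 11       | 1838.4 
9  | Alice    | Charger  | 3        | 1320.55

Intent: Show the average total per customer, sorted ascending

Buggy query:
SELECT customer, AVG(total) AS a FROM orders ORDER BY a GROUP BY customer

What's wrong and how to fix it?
Bug: GROUP BY must precede ORDER BY

Fix: Reorder: SELECT … FROM … GROUP BY … ORDER BY …

Corrected query:
SELECT customer, AVG(total) AS a FROM orders GROUP BY customer ORDER BY a

Result:
customer | a       
---------+---------
Frank    | 468.96  
Alice    | 744.505 
Bob      | 1265.558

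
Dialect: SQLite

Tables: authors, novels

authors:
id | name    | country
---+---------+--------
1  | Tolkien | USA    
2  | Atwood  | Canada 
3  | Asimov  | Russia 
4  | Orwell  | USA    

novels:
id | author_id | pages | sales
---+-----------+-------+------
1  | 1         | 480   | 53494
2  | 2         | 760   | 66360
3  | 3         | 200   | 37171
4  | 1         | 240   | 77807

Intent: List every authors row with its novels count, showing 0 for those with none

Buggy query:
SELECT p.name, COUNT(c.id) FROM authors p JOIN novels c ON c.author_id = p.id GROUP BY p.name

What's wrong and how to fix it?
Bug: INNER JOIN drops authors rows that have no matching novels rows

Fix: Use LEFT JOIN so parents without children still appear (COUNT(c.id) gives 0)

Corrected query:
SELECT p.name, COUNT(c.id) FROM authors p LEFT JOIN novels c ON c.author_id = p.id GROUP BY p.name

Result:
name    | COUNT(c.id)
--------+------------
Asimov  | 1          
Atwood  | 1          
Orwell  | 0          
Tolkien | 2          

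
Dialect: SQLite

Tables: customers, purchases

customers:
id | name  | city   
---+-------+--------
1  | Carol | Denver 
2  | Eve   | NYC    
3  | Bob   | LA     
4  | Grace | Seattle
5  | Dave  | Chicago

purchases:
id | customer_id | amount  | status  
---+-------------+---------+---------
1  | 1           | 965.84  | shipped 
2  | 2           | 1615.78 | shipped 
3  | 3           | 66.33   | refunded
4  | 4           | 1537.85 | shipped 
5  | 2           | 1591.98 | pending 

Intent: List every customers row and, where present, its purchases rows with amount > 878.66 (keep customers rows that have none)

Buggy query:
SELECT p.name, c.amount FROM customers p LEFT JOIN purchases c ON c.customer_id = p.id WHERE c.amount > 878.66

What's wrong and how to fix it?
Bug: A WHERE condition on the right-hand table after LEFT JOIN drops unmatched parents

Fix: Move the right-table condition into the ON clause so unmatched parents are kept

Corrected query:
SELECT p.name, c.amount FROM customers p LEFT JOIN purchases c ON c.customer_id = p.id AND c.amount > 878.66

Result:
name  | amount 
------+--------
Carol | 965.84 
Eve   | 1591.98
Eve   | 1615.78
Bob   | NULL   
Grace | 1537.85
Dave  | NULL   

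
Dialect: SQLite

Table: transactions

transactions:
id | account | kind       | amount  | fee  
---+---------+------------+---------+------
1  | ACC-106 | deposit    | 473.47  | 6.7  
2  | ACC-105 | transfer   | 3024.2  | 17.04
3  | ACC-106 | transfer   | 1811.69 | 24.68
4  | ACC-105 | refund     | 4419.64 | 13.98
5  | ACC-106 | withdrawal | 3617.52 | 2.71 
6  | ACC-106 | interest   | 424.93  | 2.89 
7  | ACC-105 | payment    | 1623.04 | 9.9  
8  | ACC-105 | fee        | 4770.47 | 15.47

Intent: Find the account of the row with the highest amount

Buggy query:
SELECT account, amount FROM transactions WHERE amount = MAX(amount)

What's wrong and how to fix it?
Bug: MAX(amount) is an aggregate and cannot be used directly in WHERE

Fix: Wrap MAX in a scalar subquery so WHERE compares against a single value

Corrected query:
SELECT account, amount FROM transactions WHERE amount = (SELECT MAX(amount) FROM transactions)

Result:
account | amount 
--------+--------
ACC-105 | 4770.47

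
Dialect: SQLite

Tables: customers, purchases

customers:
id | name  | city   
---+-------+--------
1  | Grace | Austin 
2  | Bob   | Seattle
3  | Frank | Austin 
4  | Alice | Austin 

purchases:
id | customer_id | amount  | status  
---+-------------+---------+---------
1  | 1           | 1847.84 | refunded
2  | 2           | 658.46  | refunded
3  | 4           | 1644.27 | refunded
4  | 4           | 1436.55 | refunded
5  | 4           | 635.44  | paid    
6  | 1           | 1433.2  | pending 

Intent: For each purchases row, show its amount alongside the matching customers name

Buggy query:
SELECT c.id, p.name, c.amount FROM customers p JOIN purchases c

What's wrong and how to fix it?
Bug: JOIN with no ON clause produces a cartesian product; every purchases row pairs with every customers row

Fix: Specify the join condition linking the foreign key to the parent id

Corrected query:
SELECT c.id, p.name, c.amount FROM customers p JOIN purchases c ON c.customer_id = p.id

Result:
id | name  | amount 
---+-------+--------
1  | Grace | 1847.84
2  | Bob   | 658.46 
3  | Alice | 1644.27
4  | Alice | 1436.55
5  | Alice | 635.44 
6  | Grace | 1433.2 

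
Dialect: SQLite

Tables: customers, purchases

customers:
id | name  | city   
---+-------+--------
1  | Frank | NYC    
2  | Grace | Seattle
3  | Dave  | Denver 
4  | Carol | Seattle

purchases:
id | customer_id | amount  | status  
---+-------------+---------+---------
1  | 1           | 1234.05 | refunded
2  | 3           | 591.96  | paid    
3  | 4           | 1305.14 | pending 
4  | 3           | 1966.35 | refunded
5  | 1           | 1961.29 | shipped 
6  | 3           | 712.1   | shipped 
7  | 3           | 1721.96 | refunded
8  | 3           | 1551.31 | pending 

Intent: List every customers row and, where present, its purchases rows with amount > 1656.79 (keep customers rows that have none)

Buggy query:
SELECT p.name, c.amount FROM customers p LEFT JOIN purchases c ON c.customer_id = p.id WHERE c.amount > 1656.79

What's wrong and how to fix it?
Bug: A WHERE condition on the right-hand table after LEFT JOIN drops unmatched parents

Fix: Move the right-table condition into the ON clause so unmatched parents are kept

Corrected query:
SELECT p.name, c.amount FROM customers p LEFT JOIN purchases c ON c.customer_id = p.id AND c.amount > 1656.79

Result:
name  | amount 
------+--------
Frank | 1961.29
Grace | NULL   
Dave  | 1721.96
Dave  | 1966.35
Carol | NULL   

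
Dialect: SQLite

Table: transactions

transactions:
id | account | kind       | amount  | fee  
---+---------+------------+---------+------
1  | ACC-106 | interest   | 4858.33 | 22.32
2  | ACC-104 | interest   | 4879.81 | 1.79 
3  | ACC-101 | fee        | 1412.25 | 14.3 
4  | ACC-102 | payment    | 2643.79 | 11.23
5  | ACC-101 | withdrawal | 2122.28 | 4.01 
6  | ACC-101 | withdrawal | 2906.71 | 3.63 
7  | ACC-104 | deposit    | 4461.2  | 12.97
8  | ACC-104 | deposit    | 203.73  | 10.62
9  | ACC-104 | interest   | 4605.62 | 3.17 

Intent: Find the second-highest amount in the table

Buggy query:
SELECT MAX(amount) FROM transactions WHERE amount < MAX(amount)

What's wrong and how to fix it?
Bug: MAX(amount) on the right of the comparison is an aggregate-in-WHERE error

Fix: Compute the overall MAX in a subquery, then take MAX of rows below it

Corrected query:
SELECT MAX(amount) FROM transactions WHERE amount < (SELECT MAX(amount) FROM transactions)

Result:
MAX(amount)
-----------
4858.33    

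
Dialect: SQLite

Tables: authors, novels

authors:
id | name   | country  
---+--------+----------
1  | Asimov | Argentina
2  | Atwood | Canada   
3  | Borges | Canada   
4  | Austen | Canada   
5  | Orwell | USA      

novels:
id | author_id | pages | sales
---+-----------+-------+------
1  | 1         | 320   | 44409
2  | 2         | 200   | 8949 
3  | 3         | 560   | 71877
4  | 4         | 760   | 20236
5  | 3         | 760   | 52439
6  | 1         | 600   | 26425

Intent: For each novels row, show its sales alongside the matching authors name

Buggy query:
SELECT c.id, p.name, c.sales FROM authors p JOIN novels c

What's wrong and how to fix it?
Bug: Missing join condition: each novels row is matched to all authors rows instead of just its own

Fix: Specify the join condition linking the foreign key to the parent id

Corrected query:
SELECT c.id, p.name, c.sales FROM authors p JOIN novels c ON c.author_id = p.id

Result:
id | name   | sales
---+--------+------
1  | Asimov | 44409
2  | Atwood | 8949 
3  | Borges | 71877
4  | Austen | 20236
5  | Borges | 52439
6  | Asimov | 26425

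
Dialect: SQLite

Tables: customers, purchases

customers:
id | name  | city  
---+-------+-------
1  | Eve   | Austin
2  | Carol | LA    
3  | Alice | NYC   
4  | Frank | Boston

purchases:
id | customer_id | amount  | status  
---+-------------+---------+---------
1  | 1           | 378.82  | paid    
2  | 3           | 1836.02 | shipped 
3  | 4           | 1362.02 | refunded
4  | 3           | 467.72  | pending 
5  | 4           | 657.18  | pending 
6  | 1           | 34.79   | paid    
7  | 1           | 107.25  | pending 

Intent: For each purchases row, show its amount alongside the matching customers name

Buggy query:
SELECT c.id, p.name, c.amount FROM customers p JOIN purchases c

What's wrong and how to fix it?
Bug: Missing join condition: each purchases row is matched to all customers rows instead of just its own

Fix: Add ON c.customer_id = p.id to the JOIN

Corrected query:
SELECT c.id, p.name, c.amount FROM customers p JOIN purchases c ON c.customer_id = p.id

Result:
id | name  | amount 
---+-------+--------
1  | Eve   | 378.82 
2  | Alice | 1836.02
3  | Frank | 1362.02
4  | Alice | 467.72 
5  | Frank | 657.18 
6  | Eve   | 34.79  
7  | Eve   | 107.25 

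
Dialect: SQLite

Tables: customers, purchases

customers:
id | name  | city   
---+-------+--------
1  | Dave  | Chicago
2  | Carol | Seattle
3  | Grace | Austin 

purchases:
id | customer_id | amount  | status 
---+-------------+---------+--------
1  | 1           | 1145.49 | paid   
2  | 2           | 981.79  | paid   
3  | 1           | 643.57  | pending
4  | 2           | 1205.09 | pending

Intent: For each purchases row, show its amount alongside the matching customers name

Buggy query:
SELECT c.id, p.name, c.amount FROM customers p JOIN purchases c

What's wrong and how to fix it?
Bug: JOIN with no ON clause produces a cartesian product; every purchases row pairs with every customers row

Fix: Add ON c.customer_id = p.id to the JOIN

Corrected query:
SELECT c.id, p.name, c.amount FROM customers p JOIN purchases c ON c.customer_id = p.id

Result:
id | name  | amount 
---+-------+--------
1  | Dave  | 1145.49
2  | Carol | 981.79 
3  | Dave  | 643.57 
4  | Carol | 1205.09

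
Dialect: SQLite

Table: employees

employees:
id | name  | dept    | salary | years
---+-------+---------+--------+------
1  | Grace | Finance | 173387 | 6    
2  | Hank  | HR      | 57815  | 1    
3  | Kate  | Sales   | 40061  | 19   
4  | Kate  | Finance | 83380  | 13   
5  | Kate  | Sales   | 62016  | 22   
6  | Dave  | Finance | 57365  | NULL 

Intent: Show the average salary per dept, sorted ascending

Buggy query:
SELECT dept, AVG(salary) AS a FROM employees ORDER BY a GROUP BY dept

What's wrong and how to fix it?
Bug: ORDER BY appears before GROUP BY; SQL clause order requires GROUP BY first

Fix: Reorder: SELECT … FROM … GROUP BY … ORDER BY …

Corrected query:
SELECT dept, AVG(salary) AS a FROM employees GROUP BY dept ORDER BY a

Result:
dept    | a            
--------+--------------
Sales   | 51038.5      
HR      | 57815        
Finance | 104710.666667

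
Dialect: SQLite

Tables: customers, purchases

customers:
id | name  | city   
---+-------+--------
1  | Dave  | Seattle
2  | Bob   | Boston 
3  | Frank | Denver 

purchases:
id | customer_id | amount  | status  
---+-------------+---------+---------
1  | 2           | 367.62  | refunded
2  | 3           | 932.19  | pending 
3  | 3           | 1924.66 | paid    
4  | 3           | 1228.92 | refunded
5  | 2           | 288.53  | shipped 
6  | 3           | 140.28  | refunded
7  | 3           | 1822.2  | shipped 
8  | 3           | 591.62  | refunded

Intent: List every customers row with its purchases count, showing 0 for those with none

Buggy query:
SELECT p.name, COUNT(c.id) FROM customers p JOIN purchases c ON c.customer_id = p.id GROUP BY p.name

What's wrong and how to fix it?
Bug: INNER JOIN drops customers rows that have no matching purchases rows

Fix: Switch to LEFT JOIN to retain unmatched parent rows

Corrected query:
SELECT p.name, COUNT(c.id) FROM customers p LEFT JOIN purchases c ON c.customer_id = p.id GROUP BY p.name

Result:
name  | COUNT(c.id)
------+------------
Bob   | 2          
Dave  | 0          
Frank | 6          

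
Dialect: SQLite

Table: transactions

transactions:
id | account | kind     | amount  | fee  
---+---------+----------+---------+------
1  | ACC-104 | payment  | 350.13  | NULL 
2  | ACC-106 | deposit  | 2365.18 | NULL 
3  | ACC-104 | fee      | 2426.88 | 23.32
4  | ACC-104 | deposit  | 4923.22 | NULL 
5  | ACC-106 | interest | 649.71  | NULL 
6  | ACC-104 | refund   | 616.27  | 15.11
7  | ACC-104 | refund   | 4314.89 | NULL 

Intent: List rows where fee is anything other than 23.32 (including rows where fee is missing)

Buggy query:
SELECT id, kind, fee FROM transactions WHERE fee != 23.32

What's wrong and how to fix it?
Bug: Inequality against NULL is unknown, not true; rows with NULL are dropped

Fix: Add an explicit OR fee IS NULL to include the missing-value rows

Corrected query:
SELECT id, kind, fee FROM transactions WHERE fee != 23.32 OR fee IS NULL

Result:
id | kind     | fee  
---+----------+------
1  | payment  | NULL 
2  | deposit  | NULL 
4  | deposit  | NULL 
5  | interest | NULL 
6  | refund   | 15.11
7  | refund   | NULL 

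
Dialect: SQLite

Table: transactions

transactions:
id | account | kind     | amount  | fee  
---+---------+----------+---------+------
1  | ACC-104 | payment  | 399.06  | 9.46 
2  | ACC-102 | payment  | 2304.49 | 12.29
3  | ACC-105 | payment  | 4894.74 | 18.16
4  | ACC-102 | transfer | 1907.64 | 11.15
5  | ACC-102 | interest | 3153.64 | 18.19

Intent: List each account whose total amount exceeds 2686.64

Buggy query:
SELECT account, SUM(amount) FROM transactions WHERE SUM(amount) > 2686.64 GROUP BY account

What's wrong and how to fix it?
Bug: Aggregate functions cannot appear in a WHERE clause

Fix: Move the aggregate condition to a HAVING clause

Corrected query:
SELECT account, SUM(amount) FROM transactions GROUP BY account HAVING SUM(amount) > 2686.64

Result:
account | SUM(amount)
--------+------------
ACC-102 | 7365.77    
ACC-105 | 4894.74    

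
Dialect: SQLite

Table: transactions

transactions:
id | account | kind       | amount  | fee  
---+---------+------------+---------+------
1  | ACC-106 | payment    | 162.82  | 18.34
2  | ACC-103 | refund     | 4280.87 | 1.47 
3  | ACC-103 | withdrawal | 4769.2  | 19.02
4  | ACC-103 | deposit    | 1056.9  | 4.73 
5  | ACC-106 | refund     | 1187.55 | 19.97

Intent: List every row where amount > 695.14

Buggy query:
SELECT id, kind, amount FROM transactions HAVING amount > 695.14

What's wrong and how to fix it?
Bug: HAVING filters the output of aggregation, but this query has no GROUP BY and no aggregate functions, so SQLite rejects it (HAVING clause on a non-aggregate query); the condition here is per row

Fix: Use WHERE for row-level filtering

Corrected query:
SELECT id, kind, amount FROM transactions WHERE amount > 695.14

Result:
id | kind       | amount 
---+------------+--------
2  | refund     | 4280.87
3  | withdrawal | 4769.2 
4  | deposit    | 1056.9 
5  | refund     | 1187.55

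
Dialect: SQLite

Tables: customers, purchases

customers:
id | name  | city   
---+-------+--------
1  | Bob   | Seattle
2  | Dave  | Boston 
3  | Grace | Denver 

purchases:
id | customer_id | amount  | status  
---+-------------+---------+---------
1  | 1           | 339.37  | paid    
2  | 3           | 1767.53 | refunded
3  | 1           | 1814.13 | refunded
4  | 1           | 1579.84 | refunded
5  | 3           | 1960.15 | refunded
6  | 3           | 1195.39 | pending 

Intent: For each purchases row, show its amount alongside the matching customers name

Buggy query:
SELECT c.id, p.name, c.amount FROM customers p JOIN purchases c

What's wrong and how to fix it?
Bug: JOIN with no ON clause produces a cartesian product; every purchases row pairs with every customers row

Fix: Add ON c.customer_id = p.id to the JOIN

Corrected query:
SELECT c.id, p.name, c.amount FROM customers p JOIN purchases c ON c.customer_id = p.id

Result:
id | name  | amount 
---+-------+--------
1  | Bob   | 339.37 
2  | Grace | 1767.53
3  | Bob   | 1814.13
4  | Bob   | 1579.84
5  | Grace | 1960.15
6  | Grace | 1195.39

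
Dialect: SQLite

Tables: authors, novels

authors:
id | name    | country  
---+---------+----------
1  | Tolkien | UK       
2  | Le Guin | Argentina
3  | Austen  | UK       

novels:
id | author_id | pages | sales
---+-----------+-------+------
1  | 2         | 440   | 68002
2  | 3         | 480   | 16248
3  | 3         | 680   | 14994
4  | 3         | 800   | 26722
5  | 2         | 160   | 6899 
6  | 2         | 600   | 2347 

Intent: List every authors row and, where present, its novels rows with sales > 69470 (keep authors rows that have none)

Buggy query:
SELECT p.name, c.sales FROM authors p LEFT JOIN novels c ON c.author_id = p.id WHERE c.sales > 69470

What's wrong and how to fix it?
Bug: Filtering c.sales in WHERE discards the NULL rows produced by LEFT JOIN, turning it into an inner join

Fix: Move the right-table condition into the ON clause so unmatched parents are kept

Corrected query:
SELECT p.name, c.sales FROM authors p LEFT JOIN novels c ON c.author_id = p.id AND c.sales > 69470

Result:
name    | sales
--------+------
Tolkien | NULL 
Le Guin | NULL 
Austen  | NULL 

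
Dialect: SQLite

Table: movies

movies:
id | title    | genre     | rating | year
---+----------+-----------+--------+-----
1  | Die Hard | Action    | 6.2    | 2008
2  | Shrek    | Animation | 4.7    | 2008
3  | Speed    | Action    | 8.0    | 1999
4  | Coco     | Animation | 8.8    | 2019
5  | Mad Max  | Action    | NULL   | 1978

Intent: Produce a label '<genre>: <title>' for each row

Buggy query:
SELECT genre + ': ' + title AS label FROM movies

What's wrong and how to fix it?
Bug: '+' is numeric addition; on text columns SQLite converts them to 0 instead of concatenating

Fix: Replace + with || to concatenate text

Corrected query:
SELECT genre || ': ' || title AS label FROM movies

Result:
label           
----------------
Action: Die Hard
Animation: Shrek
Action: Speed   
Animation: Coco 
Action: Mad Max 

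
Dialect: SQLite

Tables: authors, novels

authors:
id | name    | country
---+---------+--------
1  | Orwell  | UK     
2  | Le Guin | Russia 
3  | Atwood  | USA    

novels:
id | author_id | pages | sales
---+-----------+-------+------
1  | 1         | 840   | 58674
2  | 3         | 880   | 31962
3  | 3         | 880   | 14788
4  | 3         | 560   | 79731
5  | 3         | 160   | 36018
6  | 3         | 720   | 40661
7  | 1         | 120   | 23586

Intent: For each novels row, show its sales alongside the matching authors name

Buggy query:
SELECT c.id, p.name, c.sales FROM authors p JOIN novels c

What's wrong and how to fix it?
Bug: JOIN with no ON clause produces a cartesian product; every novels row pairs with every authors row

Fix: Specify the join condition linking the foreign key to the parent id

Corrected query:
SELECT c.id, p.name, c.sales FROM authors p JOIN novels c ON c.author_id = p.id

Result:
id | name   | sales
---+--------+------
1  | Orwell | 58674
2  | Atwood | 31962
3  | Atwood | 14788
4  | Atwood | 79731
5  | Atwood | 36018
6  | Atwood | 40661
7  | Orwell | 23586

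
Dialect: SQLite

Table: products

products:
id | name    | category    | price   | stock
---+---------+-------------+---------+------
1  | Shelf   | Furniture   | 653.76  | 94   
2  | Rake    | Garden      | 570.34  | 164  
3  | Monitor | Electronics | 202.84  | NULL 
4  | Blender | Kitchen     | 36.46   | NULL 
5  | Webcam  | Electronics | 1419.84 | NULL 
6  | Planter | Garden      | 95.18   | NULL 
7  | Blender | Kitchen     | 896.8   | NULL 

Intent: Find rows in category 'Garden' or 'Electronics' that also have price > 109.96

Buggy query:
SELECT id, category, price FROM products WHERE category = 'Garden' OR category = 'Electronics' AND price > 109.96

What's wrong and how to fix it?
Bug: Without parentheses, AND is evaluated before OR, so the price filter only applies to the 'Electronics' branch

Fix: Group the OR with parentheses (or use IN), then AND the threshold

Corrected query:
SELECT id, category, price FROM products WHERE (category = 'Garden' OR category = 'Electronics') AND price > 109.96

Result:
id | category    | price  
---+-------------+--------
2  | Garden      | 570.34 
3  | Electronics | 202.84 
5  | Electronics | 1419.84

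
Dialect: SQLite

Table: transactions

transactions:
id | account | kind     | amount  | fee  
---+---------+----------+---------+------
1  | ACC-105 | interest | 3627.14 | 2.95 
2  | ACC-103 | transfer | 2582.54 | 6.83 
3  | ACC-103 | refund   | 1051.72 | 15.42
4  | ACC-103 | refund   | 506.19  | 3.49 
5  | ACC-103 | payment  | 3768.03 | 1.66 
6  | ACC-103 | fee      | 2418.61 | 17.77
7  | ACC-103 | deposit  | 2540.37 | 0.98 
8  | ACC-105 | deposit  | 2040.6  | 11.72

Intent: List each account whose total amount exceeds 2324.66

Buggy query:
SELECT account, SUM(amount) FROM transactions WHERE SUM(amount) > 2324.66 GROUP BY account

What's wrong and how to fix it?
Bug: SUM(amount) is an aggregate, but WHERE filters rows before aggregation

Fix: Move the aggregate condition to a HAVING clause

Corrected query:
SELECT account, SUM(amount) FROM transactions GROUP BY account HAVING SUM(amount) > 2324.66

Result:
account | SUM(amount)
--------+------------
ACC-103 | 12867.46   
ACC-105 | 5667.74    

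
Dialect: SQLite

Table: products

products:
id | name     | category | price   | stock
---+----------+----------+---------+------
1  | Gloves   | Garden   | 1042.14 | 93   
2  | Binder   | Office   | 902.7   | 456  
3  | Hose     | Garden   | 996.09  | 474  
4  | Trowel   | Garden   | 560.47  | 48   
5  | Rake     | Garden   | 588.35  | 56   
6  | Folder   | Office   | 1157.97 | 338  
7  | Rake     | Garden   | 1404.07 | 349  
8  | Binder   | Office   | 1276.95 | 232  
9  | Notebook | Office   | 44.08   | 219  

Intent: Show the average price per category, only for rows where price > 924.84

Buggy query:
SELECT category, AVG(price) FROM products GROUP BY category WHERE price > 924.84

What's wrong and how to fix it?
Bug: WHERE cannot follow GROUP BY

Fix: Move the WHERE clause before GROUP BY

Corrected query:
SELECT category, AVG(price) FROM products WHERE price > 924.84 GROUP BY category

Result:
category | AVG(price) 
---------+------------
Garden   | 1147.433333
Office   | 1217.46    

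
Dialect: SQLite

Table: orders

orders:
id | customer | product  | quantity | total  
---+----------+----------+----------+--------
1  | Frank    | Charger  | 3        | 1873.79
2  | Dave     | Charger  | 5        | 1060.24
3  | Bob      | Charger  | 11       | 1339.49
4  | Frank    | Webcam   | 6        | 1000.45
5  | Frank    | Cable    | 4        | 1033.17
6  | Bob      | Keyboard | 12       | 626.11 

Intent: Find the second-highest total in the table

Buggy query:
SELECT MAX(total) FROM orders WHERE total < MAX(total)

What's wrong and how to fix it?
Bug: The inner MAX is an aggregate inside WHERE, which is not allowed

Fix: Compute the overall MAX in a subquery, then take MAX of rows below it

Corrected query:
SELECT MAX(total) FROM orders WHERE total < (SELECT MAX(total) FROM orders)

Result:
MAX(total)
----------
1339.49   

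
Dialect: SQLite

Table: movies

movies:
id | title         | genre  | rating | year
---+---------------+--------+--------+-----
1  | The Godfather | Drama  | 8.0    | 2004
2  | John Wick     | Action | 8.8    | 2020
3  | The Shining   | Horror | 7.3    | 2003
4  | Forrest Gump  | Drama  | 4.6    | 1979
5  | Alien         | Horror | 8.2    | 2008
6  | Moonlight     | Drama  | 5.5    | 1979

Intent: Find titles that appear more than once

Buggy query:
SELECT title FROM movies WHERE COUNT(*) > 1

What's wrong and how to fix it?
Bug: COUNT(*) is an aggregate and cannot be used in WHERE

Fix: GROUP BY title, then filter groups with HAVING COUNT(*) > 1

Corrected query:
SELECT title FROM movies GROUP BY title HAVING COUNT(*) > 1

Result:
(no rows)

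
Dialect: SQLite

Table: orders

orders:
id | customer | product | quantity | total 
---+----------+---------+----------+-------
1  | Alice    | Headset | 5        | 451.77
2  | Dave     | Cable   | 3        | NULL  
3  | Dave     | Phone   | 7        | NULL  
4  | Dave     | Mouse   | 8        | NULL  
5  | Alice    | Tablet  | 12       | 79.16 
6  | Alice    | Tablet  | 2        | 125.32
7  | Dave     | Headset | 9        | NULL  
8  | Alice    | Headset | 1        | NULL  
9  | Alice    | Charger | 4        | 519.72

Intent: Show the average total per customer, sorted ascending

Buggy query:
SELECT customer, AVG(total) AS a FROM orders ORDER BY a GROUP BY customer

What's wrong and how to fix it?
Bug: ORDER BY appears before GROUP BY; SQL clause order requires GROUP BY first

Fix: Reorder: SELECT … FROM … GROUP BY … ORDER BY …

Corrected query:
SELECT customer, AVG(total) AS a FROM orders GROUP BY customer ORDER BY a

Result:
customer | a       
---------+---------
Dave     | NULL    
Alice    | 293.9925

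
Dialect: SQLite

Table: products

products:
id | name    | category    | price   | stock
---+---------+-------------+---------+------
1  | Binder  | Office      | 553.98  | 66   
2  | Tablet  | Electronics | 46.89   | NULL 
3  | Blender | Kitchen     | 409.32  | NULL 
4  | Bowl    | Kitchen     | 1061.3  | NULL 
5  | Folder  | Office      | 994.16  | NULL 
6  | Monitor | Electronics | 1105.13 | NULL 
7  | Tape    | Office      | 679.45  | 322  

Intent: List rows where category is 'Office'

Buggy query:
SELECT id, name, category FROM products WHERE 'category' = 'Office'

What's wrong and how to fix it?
Bug: Single quotes denote string literals in SQL; the column name is being compared as a constant string

Fix: Reference the column as category without single quotes

Corrected query:
SELECT id, name, category FROM products WHERE category = 'Office'

Result:
id | name   | category
---+--------+---------
1  | Binder | Office  
5  | Folder | Office  
7  | Tape   | Office  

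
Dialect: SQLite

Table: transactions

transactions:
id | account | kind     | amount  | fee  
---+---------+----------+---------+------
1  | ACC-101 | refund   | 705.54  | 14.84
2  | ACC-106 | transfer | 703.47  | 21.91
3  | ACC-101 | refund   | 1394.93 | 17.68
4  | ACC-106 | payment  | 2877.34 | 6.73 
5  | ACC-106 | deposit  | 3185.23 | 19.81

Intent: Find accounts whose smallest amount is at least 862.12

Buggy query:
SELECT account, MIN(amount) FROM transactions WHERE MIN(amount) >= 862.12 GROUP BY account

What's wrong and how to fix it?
Bug: Aggregates like MIN are computed per group after WHERE runs

Fix: Use HAVING for the per-group MIN condition

Corrected query:
SELECT account, MIN(amount) FROM transactions GROUP BY account HAVING MIN(amount) >= 862.12

Result:
(no rows)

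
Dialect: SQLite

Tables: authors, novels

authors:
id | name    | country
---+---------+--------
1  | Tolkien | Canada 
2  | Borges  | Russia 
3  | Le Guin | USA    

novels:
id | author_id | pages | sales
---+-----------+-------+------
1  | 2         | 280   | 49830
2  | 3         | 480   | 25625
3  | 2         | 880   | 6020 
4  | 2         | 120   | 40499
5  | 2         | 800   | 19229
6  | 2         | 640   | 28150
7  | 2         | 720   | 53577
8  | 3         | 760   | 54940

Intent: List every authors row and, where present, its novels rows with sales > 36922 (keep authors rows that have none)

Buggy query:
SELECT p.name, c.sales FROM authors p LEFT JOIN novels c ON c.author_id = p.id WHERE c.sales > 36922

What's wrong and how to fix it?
Bug: A WHERE condition on the right-hand table after LEFT JOIN drops unmatched parents

Fix: Move the right-table condition into the ON clause so unmatched parents are kept

Corrected query:
SELECT p.name, c.sales FROM authors p LEFT JOIN novels c ON c.author_id = p.id AND c.sales > 36922

Result:
name    | sales
--------+------
Tolkien | NULL 
Borges  | 40499
Borges  | 49830
Borges  | 53577
Le Guin | 54940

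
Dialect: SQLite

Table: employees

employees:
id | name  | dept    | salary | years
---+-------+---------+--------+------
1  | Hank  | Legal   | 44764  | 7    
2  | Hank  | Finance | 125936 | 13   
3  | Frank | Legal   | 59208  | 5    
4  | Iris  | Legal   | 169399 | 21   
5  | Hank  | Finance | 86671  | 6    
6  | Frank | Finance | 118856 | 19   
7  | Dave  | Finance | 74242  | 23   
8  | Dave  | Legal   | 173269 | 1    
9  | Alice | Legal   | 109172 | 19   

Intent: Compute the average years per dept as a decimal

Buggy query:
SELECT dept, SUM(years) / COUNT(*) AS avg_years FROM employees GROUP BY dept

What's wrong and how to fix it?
Bug: SUM(years) and COUNT(*) are both integers; the division truncates the fractional part

Fix: Cast one side to REAL so the division keeps the fractional part

Corrected query:
SELECT dept, SUM(years) * 1.0 / COUNT(*) AS avg_years FROM employees GROUP BY dept

Result:
dept    | avg_years
--------+----------
Finance | 15.25    
Legal   | 10.6     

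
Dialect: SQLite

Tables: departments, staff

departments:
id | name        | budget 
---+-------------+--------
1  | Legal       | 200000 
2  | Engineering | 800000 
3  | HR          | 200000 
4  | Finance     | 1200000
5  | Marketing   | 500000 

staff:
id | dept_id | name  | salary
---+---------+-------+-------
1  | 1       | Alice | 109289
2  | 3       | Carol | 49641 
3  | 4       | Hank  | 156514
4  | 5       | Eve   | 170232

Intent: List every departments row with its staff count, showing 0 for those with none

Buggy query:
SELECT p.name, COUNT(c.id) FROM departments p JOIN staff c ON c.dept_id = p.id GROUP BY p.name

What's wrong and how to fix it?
Bug: An inner join excludes parents with zero children

Fix: Switch to LEFT JOIN to retain unmatched parent rows

Corrected query:
SELECT p.name, COUNT(c.id) FROM departments p LEFT JOIN staff c ON c.dept_id = p.id GROUP BY p.name

Result:
name        | COUNT(c.id)
------------+------------
Engineering | 0          
Finance     | 1          
HR          | 1          
Legal       | 1          
Marketing   | 1          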